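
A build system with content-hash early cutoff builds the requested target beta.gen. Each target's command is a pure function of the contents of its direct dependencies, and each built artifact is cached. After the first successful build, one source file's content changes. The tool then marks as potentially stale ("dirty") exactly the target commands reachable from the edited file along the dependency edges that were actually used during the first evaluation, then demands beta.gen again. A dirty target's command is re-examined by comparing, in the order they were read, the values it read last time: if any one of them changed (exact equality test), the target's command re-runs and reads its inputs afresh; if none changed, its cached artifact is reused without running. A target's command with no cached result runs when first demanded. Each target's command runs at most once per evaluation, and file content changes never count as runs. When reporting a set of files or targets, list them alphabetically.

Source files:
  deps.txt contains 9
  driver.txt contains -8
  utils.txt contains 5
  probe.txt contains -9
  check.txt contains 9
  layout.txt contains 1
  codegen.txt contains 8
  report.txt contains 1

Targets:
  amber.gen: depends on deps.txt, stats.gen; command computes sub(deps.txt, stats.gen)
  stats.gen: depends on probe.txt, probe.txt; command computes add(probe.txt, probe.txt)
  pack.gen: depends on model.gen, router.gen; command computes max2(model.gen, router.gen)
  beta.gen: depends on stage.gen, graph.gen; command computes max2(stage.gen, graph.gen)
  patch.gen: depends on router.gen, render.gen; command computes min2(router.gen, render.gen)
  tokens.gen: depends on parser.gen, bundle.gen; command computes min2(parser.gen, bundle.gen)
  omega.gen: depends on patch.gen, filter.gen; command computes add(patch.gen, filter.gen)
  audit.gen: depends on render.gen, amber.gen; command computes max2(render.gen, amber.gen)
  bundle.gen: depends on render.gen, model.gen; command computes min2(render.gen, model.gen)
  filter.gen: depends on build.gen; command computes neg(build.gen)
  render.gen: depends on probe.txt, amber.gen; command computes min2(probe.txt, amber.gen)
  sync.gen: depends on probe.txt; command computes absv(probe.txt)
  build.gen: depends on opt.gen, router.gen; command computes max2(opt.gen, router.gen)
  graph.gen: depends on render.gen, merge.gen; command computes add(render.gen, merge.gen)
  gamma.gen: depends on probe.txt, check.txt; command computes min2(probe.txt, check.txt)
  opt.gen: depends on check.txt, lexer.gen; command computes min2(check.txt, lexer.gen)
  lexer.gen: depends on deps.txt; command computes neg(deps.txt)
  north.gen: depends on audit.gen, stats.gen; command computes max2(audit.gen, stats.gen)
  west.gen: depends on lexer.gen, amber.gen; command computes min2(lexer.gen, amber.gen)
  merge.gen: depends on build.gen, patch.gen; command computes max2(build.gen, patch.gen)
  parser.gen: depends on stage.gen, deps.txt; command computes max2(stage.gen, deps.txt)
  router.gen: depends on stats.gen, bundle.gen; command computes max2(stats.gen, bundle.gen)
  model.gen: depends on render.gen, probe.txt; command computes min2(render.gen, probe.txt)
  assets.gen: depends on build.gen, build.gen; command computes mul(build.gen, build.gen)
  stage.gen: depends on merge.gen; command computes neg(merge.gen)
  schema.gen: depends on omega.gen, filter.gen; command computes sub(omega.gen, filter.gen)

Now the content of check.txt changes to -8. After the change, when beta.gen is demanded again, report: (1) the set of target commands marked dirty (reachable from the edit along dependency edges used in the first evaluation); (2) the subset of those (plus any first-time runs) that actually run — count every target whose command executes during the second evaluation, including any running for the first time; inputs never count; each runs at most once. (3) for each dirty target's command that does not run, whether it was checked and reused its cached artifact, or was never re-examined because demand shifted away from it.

First evaluation (everything demanded from the output):
  lexer.gen = neg(9) = -9
  opt.gen = min2(9, -9) = -9
  stats.gen = add(-9, -9) = -18
  amber.gen = sub(9, -18) = 27
  render.gen = min2(-9, 27) = -9
  model.gen = min2(-9, -9) = -9
  bundle.gen = min2(-9, -9) = -9
  router.gen = max2(-18, -9) = -9
  build.gen = max2(-9, -9) = -9
  patch.gen = min2(-9, -9) = -9
  merge.gen = max2(-9, -9) = -9
  graph.gen = add(-9, -9) = -18
  stage.gen = neg(-9) = 9
  beta.gen = max2(9, -18) = 9

Propagation after the edit:
  opt.gen: runs — check.txt 9->-8; result -9 (same value as before).
  build.gen: checked — values it read are unchanged (opt.gen unchanged, router.gen unchanged); reused cached -9 without running.
  merge.gen: checked — values it read are unchanged (build.gen unchanged, patch.gen unchanged); reused cached -9 without running.
  graph.gen: checked — values it read are unchanged (render.gen unchanged, merge.gen unchanged); reused cached -18 without running.
  stage.gen: checked — values it read are unchanged (merge.gen unchanged); reused cached 9 without running.
  beta.gen: checked — values it read are unchanged (stage.gen unchanged, graph.gen unchanged); reused cached 9 without running.

Key observation: the change is absorbed at opt.gen — it re-runs but produces the same value, and the output's value is unchanged.

Marked dirty: beta.gen, build.gen, graph.gen, merge.gen, opt.gen, stage.gen.
Target commands that run: opt.gen — 1 in total.
Checked but reused from cache: beta.gen, build.gen, graph.gen, merge.gen, stage.gen.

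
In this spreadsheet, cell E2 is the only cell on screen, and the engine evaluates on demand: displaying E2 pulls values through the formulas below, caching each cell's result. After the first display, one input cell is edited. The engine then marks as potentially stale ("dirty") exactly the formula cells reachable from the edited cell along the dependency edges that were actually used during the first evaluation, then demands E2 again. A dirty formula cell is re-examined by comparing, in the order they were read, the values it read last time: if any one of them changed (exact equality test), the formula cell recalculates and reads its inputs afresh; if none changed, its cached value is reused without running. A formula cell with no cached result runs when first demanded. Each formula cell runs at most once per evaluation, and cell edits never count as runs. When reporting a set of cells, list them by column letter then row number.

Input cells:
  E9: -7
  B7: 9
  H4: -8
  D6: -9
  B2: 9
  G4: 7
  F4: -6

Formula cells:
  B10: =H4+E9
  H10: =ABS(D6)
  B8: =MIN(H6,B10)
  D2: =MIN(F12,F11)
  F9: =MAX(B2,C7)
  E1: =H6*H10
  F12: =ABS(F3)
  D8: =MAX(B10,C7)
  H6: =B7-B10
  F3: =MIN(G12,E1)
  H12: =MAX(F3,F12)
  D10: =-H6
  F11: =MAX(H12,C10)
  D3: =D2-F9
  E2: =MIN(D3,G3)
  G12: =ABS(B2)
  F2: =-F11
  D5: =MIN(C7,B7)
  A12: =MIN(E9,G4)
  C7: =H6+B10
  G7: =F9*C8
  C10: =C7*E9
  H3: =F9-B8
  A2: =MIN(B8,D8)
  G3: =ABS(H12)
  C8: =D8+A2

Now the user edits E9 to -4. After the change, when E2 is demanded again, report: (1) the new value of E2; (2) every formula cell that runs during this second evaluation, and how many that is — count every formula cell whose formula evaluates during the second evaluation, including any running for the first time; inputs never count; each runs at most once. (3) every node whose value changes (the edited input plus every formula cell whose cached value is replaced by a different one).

Initial pass — values computed on the first demand:
  B10 = -8 + -7 = -15
  G12 = ABS(9) = 9
  H6 = 9 - -15 = 24
  C7 = 24 + -15 = 9
  C10 = 9 * -7 = -63
  F9 = MAX(9, 9) = 9
  H10 = ABS(-9) = 9
  E1 = 24 * 9 = 216
  F3 = MIN(9, 216) = 9
  F12 = ABS(9) = 9
  H12 = MAX(9, 9) = 9
  F11 = MAX(9, -63) = 9
  D2 = MIN(9, 9) = 9
  D3 = 9 - 9 = 0
  G3 = ABS(9) = 9
  E2 = MIN(0, 9) = 0

Second demand — change propagation:
  B10: re-runs because E9 -7->-4; new result -12.
  H6: re-runs because B10 -15->-12; new result 21.
  C7: re-runs because H6 24->21; B10 -15->-12; new result 9 (unchanged).
  C10: re-runs because E9 -7->-4; new result -36.
  E1: re-runs because H6 24->21; new result 189.
  F3: re-runs because E1 216->189; new result 9 (unchanged).
  F9: re-examined; everything it read last time is the same (B2 unchanged, C7 unchanged) — cache 9 kept, no run.
  F12: re-examined; everything it read last time is the same (F3 unchanged) — cache 9 kept, no run.
  H12: re-examined; everything it read last time is the same (F3 unchanged, F12 unchanged) — cache 9 kept, no run.
  F11: re-runs because C10 -63->-36; new result 9 (unchanged).
  D2: re-examined; everything it read last time is the same (F12 unchanged, F11 unchanged) — cache 9 kept, no run.
  D3: re-examined; everything it read last time is the same (D2 unchanged, F9 unchanged) — cache 0 kept, no run.
  G3: re-examined; everything it read last time is the same (H12 unchanged) — cache 9 kept, no run.
  E2: re-examined; everything it read last time is the same (D3 unchanged, G3 unchanged) — cache 0 kept, no run.

The important point: at F9 every value read last time is unchanged, so the dirty flag clears without a run.

E2 now evaluates to 0.
Run set: B10, C7, C10, E1, F3, F11, H6 (7 run).
Changed values: B10, C10, E1, E9, H6.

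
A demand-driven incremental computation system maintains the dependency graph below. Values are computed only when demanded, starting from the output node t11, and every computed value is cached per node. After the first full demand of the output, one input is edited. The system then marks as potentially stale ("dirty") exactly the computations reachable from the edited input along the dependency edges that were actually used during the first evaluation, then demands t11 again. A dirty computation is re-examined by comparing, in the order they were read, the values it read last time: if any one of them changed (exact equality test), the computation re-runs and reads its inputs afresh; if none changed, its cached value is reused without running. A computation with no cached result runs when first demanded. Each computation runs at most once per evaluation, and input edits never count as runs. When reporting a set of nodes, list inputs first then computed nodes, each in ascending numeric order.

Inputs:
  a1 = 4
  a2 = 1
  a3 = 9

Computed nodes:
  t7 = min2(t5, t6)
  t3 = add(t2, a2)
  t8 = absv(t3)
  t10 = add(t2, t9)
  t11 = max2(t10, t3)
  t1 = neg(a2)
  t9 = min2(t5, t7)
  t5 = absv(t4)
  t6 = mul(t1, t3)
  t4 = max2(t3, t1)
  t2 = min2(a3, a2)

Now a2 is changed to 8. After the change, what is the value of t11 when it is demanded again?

New value of t11: 16.

First evaluation (everything demanded from the output):
  t1 = neg(1) = -1
  t2 = min2(9, 1) = 1
  t3 = add(1, 1) = 2
  t4 = max2(2, -1) = 2
  t5 = absv(2) = 2
  t6 = mul(-1, 2) = -2
  t7 = min2(2, -2) = -2
  t9 = min2(2, -2) = -2
  t10 = add(1, -2) = -1
  t11 = max2(-1, 2) = 2

Propagation after the edit:
  t1: runs — a2 1->8; result -8.
  t2: runs — a2 1->8; result 8.
  t3: runs — t2 1->8; a2 1->8; result 16.
  t4: runs — t3 2->16; t1 -1->-8; result 16.
  t5: runs — t4 2->16; result 16.
  t6: runs — t1 -1->-8; t3 2->16; result -128.
  t7: runs — t5 2->16; t6 -2->-128; result -128.
  t9: runs — t5 2->16; t7 -2->-128; result -128.
  t10: runs — t2 1->8; t9 -2->-128; result -120.
  t11: runs — t10 -1->-120; t3 2->16; result 16.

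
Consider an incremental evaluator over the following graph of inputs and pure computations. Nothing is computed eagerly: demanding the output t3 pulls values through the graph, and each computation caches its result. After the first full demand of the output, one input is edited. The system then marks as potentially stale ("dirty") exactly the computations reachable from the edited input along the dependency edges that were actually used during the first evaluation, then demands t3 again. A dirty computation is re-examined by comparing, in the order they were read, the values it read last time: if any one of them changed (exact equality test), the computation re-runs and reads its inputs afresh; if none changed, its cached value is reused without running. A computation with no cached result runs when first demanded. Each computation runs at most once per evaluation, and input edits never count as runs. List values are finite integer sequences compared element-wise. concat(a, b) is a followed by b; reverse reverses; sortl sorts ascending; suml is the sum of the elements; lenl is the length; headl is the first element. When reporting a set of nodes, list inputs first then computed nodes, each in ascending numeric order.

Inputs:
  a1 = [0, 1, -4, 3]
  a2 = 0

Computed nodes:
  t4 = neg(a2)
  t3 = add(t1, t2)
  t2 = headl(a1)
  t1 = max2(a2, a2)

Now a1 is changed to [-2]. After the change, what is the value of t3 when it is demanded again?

t3 now evaluates to -2.

Initial pass — values computed on the first demand:
  t1 = max2(0, 0) = 0
  t2 = headl([0, 1, -4, 3]) = 0
  t3 = add(0, 0) = 0

Second demand — change propagation:
  t2: re-runs because a1 [0, 1, -4, 3]->[-2]; new result -2.
  t3: re-runs because t2 0->-2; new result -2.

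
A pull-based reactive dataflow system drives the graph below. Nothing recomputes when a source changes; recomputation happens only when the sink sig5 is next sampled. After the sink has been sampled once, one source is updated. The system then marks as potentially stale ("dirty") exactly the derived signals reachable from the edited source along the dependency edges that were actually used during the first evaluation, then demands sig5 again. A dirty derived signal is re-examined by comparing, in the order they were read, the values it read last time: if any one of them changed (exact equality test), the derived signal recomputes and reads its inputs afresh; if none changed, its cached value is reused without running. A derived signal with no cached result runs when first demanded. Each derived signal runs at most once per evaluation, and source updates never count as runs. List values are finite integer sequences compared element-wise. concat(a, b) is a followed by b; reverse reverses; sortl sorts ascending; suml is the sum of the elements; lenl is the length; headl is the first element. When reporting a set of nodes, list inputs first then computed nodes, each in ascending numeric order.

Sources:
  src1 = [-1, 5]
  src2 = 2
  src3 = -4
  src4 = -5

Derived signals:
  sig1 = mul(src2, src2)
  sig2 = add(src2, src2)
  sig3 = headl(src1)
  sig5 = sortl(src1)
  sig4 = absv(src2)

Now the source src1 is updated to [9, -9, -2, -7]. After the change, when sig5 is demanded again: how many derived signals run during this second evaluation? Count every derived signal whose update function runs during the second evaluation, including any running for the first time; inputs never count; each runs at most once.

First evaluation (everything demanded from the output):
  sig5 = sortl([-1, 5]) = [-1, 5]

Propagation after the edit:
  sig5: runs — src1 [-1, 5]->[9, -9, -2, -7]; result [-9, -7, -2, 9].

Derived signals that run: sig5 — 1 in total.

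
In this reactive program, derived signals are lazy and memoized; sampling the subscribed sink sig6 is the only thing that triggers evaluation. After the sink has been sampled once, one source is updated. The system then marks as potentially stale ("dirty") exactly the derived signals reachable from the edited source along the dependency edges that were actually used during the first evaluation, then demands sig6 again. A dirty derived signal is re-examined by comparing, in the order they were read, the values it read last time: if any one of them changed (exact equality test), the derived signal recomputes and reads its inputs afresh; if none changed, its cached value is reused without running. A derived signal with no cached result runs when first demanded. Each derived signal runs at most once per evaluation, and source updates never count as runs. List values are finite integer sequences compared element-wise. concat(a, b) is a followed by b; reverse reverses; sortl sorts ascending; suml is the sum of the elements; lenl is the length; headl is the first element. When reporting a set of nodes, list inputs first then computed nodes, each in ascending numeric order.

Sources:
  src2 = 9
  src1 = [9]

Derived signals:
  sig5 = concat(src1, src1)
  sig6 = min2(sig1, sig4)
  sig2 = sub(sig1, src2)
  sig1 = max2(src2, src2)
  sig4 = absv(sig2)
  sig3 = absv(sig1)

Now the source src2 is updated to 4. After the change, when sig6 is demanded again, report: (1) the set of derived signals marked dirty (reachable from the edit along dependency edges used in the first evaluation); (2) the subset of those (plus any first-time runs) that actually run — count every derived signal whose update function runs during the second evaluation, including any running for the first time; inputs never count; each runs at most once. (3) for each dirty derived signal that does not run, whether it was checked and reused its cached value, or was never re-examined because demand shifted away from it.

The edit dirties: sig1, sig2, sig4, sig6.
3 derived signals run: sig1, sig2, sig6.
Cache hits after checking: sig4.
Note where the cutoff bites: sig4 is checked, finds nothing changed, and keeps its cache.

First demand of the output computes:
  sig1 = max2(9, 9) = 9
  sig2 = sub(9, 9) = 0
  sig4 = absv(0) = 0
  sig6 = min2(9, 0) = 0

After the edit, cleaning proceeds:
  sig1: a read changed (src2 9->4; src2 9->4) — executes, giving 4.
  sig2: a read changed (sig1 9->4; src2 9->4) — executes, giving 0 — identical to its old value.
  sig4: dirty, but its reads are unchanged (sig2 unchanged); cached 0 stands.
  sig6: a read changed (sig1 9->4) — executes, giving 0 — identical to its old value.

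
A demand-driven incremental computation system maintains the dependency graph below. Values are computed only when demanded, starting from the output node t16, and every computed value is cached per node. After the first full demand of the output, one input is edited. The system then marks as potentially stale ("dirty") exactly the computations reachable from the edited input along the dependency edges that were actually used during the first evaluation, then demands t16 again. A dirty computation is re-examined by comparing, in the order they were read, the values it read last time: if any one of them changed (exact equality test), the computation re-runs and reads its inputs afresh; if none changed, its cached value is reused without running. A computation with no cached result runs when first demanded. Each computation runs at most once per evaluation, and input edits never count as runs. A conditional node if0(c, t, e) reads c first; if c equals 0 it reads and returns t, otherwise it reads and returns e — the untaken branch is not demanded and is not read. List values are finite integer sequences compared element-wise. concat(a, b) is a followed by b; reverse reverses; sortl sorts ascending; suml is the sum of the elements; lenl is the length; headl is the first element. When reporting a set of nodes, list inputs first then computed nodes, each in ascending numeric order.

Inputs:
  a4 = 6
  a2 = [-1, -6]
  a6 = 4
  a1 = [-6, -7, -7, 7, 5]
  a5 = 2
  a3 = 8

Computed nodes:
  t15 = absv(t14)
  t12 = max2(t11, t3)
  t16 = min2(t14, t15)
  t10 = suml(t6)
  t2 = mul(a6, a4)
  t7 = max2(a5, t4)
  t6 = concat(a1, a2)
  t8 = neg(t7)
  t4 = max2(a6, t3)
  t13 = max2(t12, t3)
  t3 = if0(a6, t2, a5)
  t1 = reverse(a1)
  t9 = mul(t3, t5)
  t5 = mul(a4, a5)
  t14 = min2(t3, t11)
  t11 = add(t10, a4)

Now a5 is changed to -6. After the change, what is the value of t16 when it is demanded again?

New value of t16: -9.
Key observation: the change is absorbed at t14 — it re-runs but produces the same value, and the output's value is unchanged.

First evaluation (everything demanded from the output):
  t3 = if0(a6=4 -> else branch a5) = 2
  t6 = concat([-6, -7, -7, 7, 5], [-1, -6]) = [-6, -7, -7, 7, 5, -1, -6]
  t10 = suml([-6, -7, -7, 7, 5, -1, -6]) = -15
  t11 = add(-15, 6) = -9
  t14 = min2(2, -9) = -9
  t15 = absv(-9) = 9
  t16 = min2(-9, 9) = -9

Propagation after the edit:
  t3: runs — a5 2->-6; result -6.
  t14: runs — t3 2->-6; result -9 (same value as before).
  t15: checked — values it read are unchanged (t14 unchanged); reused cached 9 without running.
  t16: checked — values it read are unchanged (t14 unchanged, t15 unchanged); reused cached -9 without running.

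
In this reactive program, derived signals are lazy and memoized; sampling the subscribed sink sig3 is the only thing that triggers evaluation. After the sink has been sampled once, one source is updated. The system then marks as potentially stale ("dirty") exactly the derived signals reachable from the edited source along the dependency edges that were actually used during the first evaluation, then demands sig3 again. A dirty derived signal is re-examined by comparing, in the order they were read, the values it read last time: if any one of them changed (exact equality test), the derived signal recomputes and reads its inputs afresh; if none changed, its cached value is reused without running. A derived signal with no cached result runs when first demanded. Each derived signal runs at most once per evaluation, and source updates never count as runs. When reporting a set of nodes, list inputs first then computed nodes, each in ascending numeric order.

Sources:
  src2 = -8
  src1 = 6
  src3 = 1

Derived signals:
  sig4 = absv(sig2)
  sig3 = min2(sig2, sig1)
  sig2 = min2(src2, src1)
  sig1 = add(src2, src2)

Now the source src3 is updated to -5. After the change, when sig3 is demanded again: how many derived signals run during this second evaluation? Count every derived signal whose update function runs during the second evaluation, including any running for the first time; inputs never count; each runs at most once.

0 derived signals run: none.
Note the shortcut — nothing in the graph depends on src3 at all, so no recomputation happens.

First demand of the output computes:
  sig1 = add(-8, -8) = -16
  sig2 = min2(-8, 6) = -8
  sig3 = min2(-8, -16) = -16

After the edit, cleaning proceeds:
  no node depends on src3 at all; the second demand re-runs nothing.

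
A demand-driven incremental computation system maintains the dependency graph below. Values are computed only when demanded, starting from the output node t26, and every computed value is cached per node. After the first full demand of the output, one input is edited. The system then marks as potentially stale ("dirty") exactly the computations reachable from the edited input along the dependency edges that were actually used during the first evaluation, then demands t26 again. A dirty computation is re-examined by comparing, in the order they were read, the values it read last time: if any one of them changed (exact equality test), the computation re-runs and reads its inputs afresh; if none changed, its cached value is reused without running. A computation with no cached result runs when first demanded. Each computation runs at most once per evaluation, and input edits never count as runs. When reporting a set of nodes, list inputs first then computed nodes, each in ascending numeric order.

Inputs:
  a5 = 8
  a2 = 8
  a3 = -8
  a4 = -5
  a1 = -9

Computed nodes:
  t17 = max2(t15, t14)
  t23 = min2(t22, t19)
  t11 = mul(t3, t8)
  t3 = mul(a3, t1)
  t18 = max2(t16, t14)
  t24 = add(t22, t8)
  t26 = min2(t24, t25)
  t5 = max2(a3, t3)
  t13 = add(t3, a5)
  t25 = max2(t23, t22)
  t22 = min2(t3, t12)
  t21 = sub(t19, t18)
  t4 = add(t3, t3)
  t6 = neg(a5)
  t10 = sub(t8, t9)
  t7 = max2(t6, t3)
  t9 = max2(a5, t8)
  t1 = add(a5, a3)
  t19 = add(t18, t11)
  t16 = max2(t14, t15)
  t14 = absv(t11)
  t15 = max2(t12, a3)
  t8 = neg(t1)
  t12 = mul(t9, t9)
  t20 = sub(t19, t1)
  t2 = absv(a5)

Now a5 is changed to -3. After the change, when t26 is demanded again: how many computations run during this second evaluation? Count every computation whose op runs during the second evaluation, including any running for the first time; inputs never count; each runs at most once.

First evaluation (everything demanded from the output):
  t1 = add(8, -8) = 0
  t3 = mul(-8, 0) = 0
  t8 = neg(0) = 0
  t9 = max2(8, 0) = 8
  t11 = mul(0, 0) = 0
  t12 = mul(8, 8) = 64
  t14 = absv(0) = 0
  t15 = max2(64, -8) = 64
  t16 = max2(0, 64) = 64
  t18 = max2(64, 0) = 64
  t19 = add(64, 0) = 64
  t22 = min2(0, 64) = 0
  t23 = min2(0, 64) = 0
  t24 = add(0, 0) = 0
  t25 = max2(0, 0) = 0
  t26 = min2(0, 0) = 0

Propagation after the edit:
  t1: runs — a5 8->-3; result -11.
  t3: runs — t1 0->-11; result 88.
  t8: runs — t1 0->-11; result 11.
  t9: runs — a5 8->-3; t8 0->11; result 11.
  t11: runs — t3 0->88; t8 0->11; result 968.
  t12: runs — t9 8->11; t9 8->11; result 121.
  t14: runs — t11 0->968; result 968.
  t15: runs — t12 64->121; result 121.
  t16: runs — t14 0->968; t15 64->121; result 968.
  t18: runs — t16 64->968; t14 0->968; result 968.
  t19: runs — t18 64->968; t11 0->968; result 1936.
  t22: runs — t3 0->88; t12 64->121; result 88.
  t23: runs — t22 0->88; t19 64->1936; result 88.
  t24: runs — t22 0->88; t8 0->11; result 99.
  t25: runs — t23 0->88; t22 0->88; result 88.
  t26: runs — t24 0->99; t25 0->88; result 88.

Computations that run: t1, t3, t8, t9, t11, t12, t14, t15, t16, t18, t19, t22, t23, t24, t25, t26 — 16 in total.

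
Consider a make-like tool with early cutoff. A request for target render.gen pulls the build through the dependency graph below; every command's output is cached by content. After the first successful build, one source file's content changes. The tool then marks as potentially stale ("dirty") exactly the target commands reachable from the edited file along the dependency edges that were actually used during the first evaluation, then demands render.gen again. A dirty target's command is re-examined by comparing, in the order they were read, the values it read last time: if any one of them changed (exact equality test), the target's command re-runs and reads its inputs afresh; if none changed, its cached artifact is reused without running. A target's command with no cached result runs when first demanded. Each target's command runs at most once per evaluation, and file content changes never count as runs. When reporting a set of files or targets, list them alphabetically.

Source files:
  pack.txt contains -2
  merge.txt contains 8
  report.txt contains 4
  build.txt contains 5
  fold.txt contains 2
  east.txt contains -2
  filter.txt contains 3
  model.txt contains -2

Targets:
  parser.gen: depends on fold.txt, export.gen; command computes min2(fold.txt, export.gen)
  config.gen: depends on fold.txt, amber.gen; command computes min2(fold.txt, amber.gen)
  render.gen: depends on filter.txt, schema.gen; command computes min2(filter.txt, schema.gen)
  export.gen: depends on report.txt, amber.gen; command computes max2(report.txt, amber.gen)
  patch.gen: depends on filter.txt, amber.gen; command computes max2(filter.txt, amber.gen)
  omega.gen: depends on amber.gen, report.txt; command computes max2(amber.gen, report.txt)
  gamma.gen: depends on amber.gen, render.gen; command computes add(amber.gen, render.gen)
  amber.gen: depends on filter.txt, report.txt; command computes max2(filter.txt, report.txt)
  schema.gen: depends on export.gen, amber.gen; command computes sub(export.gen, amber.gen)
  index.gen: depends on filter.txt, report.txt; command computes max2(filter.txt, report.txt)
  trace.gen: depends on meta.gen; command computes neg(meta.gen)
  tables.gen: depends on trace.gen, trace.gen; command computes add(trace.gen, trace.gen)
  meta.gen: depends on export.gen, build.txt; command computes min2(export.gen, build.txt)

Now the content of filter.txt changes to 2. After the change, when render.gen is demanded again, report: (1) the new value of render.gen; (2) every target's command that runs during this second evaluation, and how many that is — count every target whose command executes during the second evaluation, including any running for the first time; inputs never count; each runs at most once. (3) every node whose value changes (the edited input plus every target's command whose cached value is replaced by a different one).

Demanding render.gen again yields 0.
2 target commands run: amber.gen, render.gen.
The nodes whose values change: filter.txt.
Note where the cutoff bites: export.gen is checked, finds nothing changed, and keeps its cache.

First demand of the output computes:
  amber.gen = max2(3, 4) = 4
  export.gen = max2(4, 4) = 4
  schema.gen = sub(4, 4) = 0
  render.gen = min2(3, 0) = 0

After the edit, cleaning proceeds:
  amber.gen: a read changed (filter.txt 3->2) — executes, giving 4 — identical to its old value.
  export.gen: dirty, but its reads are unchanged (report.txt unchanged, amber.gen unchanged); cached 4 stands.
  schema.gen: dirty, but its reads are unchanged (export.gen unchanged, amber.gen unchanged); cached 0 stands.
  render.gen: a read changed (filter.txt 3->2) — executes, giving 0 — identical to its old value.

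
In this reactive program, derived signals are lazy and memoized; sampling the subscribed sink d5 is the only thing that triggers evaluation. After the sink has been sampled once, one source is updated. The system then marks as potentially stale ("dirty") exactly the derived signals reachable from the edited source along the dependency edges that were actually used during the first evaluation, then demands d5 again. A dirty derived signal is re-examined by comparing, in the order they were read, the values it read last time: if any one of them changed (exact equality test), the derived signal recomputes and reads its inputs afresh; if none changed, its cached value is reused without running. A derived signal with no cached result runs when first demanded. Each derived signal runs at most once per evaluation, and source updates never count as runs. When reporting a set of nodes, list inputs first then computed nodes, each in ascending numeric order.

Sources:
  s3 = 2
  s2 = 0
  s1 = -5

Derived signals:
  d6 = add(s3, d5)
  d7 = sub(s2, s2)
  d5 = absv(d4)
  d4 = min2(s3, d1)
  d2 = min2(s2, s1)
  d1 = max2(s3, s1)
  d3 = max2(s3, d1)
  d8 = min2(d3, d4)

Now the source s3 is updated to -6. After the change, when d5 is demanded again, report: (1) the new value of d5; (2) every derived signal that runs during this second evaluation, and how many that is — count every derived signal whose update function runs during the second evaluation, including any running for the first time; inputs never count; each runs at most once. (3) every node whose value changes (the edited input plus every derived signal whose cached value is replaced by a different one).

First demand of the output computes:
  d1 = max2(2, -5) = 2
  d4 = min2(2, 2) = 2
  d5 = absv(2) = 2

After the edit, cleaning proceeds:
  d1: a read changed (s3 2->-6) — executes, giving -5.
  d4: a read changed (s3 2->-6; d1 2->-5) — executes, giving -6.
  d5: a read changed (d4 2->-6) — executes, giving 6.

Demanding d5 again yields 6.
3 derived signals run: d1, d4, d5.
The nodes whose values change: s3, d1, d4, d5.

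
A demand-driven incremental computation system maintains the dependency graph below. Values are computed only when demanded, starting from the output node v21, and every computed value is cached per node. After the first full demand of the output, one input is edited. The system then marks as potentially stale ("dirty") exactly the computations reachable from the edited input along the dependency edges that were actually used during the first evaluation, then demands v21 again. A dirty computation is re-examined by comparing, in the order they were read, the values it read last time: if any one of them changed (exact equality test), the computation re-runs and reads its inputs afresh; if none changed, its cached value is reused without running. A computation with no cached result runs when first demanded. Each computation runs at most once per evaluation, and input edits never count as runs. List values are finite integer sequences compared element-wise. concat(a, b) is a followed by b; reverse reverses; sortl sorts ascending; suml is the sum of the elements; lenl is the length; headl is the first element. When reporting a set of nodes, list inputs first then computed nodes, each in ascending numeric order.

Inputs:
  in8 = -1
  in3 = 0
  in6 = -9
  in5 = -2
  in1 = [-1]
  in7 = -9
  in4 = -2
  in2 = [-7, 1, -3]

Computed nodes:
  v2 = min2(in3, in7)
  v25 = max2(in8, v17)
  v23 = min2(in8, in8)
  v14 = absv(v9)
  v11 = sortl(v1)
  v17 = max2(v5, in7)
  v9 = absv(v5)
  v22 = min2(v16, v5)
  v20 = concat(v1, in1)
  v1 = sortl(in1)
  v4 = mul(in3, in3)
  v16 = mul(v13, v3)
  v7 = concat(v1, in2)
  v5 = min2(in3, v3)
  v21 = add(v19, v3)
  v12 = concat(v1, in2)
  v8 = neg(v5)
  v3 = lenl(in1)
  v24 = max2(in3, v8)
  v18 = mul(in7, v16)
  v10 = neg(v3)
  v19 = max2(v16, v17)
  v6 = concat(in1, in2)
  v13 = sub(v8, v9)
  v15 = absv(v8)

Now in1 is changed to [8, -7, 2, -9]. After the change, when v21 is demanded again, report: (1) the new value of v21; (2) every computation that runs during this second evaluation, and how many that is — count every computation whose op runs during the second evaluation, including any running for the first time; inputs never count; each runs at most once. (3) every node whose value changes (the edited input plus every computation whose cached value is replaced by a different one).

First evaluation (everything demanded from the output):
  v3 = lenl([-1]) = 1
  v5 = min2(0, 1) = 0
  v8 = neg(0) = 0
  v9 = absv(0) = 0
  v13 = sub(0, 0) = 0
  v16 = mul(0, 1) = 0
  v17 = max2(0, -9) = 0
  v19 = max2(0, 0) = 0
  v21 = add(0, 1) = 1

Propagation after the edit:
  v3: runs — in1 [-1]->[8, -7, 2, -9]; result 4.
  v5: runs — v3 1->4; result 0 (same value as before).
  v8: checked — values it read are unchanged (v5 unchanged); reused cached 0 without running.
  v9: checked — values it read are unchanged (v5 unchanged); reused cached 0 without running.
  v13: checked — values it read are unchanged (v8 unchanged, v9 unchanged); reused cached 0 without running.
  v16: runs — v3 1->4; result 0 (same value as before).
  v17: checked — values it read are unchanged (v5 unchanged, in7 unchanged); reused cached 0 without running.
  v19: checked — values it read are unchanged (v16 unchanged, v17 unchanged); reused cached 0 without running.
  v21: runs — v3 1->4; result 4.

Key observation: the cutoff stops propagation at v8 — its inputs' values are unchanged, so it reuses its cache.

New value of v21: 4.
Computations that run: v3, v5, v16, v21 — 4 in total.
Values that change: in1, v3, v21.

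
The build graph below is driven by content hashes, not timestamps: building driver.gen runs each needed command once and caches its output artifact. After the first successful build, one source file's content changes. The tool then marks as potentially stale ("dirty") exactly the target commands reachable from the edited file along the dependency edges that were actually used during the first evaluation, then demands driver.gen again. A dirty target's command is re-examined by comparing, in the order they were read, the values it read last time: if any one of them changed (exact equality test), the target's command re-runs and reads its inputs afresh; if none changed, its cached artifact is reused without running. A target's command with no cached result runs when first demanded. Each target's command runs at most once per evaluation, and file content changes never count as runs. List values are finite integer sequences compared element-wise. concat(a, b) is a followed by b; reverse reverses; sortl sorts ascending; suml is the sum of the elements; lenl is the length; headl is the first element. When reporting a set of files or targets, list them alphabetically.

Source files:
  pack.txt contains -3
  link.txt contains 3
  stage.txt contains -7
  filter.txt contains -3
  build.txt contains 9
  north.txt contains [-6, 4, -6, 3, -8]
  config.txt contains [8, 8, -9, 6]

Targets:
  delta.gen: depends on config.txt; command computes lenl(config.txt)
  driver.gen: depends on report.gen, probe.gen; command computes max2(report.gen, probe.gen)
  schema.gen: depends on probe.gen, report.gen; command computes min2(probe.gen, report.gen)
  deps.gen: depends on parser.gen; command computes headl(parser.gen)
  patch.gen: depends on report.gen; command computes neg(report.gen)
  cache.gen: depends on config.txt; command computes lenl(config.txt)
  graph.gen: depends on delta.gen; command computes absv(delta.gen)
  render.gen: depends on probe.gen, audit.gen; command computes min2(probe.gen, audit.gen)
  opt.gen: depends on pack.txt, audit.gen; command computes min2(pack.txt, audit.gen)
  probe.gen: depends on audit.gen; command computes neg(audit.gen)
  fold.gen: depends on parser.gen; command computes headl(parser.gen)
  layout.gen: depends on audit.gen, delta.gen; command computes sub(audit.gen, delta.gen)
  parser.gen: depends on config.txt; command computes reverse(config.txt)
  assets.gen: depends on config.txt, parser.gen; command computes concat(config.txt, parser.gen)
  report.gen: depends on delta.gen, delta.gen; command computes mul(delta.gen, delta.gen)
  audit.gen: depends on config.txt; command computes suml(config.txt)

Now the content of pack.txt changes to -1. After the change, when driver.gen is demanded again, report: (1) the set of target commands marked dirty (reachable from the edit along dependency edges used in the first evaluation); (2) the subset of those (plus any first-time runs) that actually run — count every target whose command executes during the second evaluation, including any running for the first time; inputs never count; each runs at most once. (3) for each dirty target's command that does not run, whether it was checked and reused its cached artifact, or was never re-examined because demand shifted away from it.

Initial pass — values computed on the first demand:
  audit.gen = suml([8, 8, -9, 6]) = 13
  delta.gen = lenl([8, 8, -9, 6]) = 4
  probe.gen = neg(13) = -13
  report.gen = mul(4, 4) = 16
  driver.gen = max2(16, -13) = 16

Second demand — change propagation:
  no demanded computation ever read pack.txt, so the edit dirties nothing and nothing runs.

The important point: nothing the output needs ever reads pack.txt, so the edit is invisible to it.

Dirty set: none.
Run set: none (0 run).
All dirty target commands ended up running.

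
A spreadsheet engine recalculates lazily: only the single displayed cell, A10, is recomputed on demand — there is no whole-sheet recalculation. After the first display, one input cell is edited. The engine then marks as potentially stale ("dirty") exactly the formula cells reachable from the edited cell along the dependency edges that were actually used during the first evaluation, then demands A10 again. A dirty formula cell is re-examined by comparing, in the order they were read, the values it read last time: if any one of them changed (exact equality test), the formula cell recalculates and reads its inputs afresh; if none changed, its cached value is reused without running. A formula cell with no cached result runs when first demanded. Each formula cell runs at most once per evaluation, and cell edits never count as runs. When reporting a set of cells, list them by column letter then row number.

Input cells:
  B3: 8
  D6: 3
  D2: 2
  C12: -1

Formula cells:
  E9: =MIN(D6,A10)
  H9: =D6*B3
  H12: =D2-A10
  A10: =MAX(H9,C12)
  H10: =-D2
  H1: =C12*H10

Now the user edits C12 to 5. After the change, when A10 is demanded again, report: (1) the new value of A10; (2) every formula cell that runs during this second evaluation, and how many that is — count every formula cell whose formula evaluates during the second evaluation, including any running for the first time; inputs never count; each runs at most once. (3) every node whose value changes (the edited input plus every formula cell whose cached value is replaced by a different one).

New value of A10: 24.
Formula cells that run: A10 — 1 in total.
Values that change: C12.

First evaluation (everything demanded from the output):
  H9 = 3 * 8 = 24
  A10 = MAX(24, -1) = 24

Propagation after the edit:
  A10: runs — C12 -1->5; result 24 (same value as before).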